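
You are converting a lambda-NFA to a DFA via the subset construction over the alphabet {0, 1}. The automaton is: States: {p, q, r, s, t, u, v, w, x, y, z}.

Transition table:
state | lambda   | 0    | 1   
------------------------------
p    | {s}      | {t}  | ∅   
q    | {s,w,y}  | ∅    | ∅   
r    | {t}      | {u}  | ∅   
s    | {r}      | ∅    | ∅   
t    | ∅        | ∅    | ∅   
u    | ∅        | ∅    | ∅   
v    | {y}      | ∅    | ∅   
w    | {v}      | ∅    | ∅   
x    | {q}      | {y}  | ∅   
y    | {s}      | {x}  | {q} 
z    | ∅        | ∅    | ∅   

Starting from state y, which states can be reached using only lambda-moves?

Start with {y}.
From y via lambda: add s.
From s via lambda: add r.
From r via lambda: add t.
No new states can be added; the closed set is {r, s, t, y}.

{r, s, t, y}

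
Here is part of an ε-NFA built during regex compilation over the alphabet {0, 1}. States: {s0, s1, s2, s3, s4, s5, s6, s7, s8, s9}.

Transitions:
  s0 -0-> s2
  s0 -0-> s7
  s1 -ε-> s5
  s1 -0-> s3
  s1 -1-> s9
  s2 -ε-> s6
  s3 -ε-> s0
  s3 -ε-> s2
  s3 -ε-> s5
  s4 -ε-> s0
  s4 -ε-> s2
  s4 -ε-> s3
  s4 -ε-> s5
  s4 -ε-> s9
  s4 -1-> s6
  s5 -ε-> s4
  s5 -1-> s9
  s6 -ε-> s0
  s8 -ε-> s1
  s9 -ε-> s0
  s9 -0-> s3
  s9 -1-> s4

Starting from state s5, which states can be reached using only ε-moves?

{s0, s2, s3, s4, s5, s6, s9}

Start with {s5}.
From s5 via ε: add s4.
From s4 via ε: add s0, s2, s3, s9.
From s2 via ε: add s6.
No new states can be added; the closed set is {s0, s2, s3, s4, s5, s6, s9}.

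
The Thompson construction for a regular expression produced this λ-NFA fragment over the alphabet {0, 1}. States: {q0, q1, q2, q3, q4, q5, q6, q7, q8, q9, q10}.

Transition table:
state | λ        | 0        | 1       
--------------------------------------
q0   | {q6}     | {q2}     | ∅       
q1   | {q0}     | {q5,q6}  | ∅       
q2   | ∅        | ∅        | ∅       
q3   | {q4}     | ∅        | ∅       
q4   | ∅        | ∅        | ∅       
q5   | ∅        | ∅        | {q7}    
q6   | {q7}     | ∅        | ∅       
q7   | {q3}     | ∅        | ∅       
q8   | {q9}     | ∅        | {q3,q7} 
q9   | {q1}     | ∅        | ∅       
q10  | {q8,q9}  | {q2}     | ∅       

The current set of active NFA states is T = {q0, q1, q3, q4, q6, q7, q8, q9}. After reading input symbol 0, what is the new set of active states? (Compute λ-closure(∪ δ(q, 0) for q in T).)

q0 on 0 → {q2}.
q1 on 0 → {q5, q6}.
No 0-transition from q3, q4, q6, q7, q8, q9.
Union after reading 0: {q2, q5, q6}.
Now take the λ-closure:
From q6 via λ: add q7.
From q7 via λ: add q3.
From q3 via λ: add q4.
No new states can be added; the closed set is {q2, q3, q4, q5, q6, q7}.

{q2, q3, q4, q5, q6, q7}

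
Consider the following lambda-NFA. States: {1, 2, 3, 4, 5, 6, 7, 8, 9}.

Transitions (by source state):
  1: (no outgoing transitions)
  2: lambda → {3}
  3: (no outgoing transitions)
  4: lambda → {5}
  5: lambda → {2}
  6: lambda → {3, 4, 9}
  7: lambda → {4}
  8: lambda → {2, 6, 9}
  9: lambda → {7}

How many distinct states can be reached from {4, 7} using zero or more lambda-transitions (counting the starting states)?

Start with {4, 7}.
From 4 via lambda: add 5.
From 5 via lambda: add 2.
From 2 via lambda: add 3.
lambda-closure = {2, 3, 4, 5, 7}, which has 5 states.

5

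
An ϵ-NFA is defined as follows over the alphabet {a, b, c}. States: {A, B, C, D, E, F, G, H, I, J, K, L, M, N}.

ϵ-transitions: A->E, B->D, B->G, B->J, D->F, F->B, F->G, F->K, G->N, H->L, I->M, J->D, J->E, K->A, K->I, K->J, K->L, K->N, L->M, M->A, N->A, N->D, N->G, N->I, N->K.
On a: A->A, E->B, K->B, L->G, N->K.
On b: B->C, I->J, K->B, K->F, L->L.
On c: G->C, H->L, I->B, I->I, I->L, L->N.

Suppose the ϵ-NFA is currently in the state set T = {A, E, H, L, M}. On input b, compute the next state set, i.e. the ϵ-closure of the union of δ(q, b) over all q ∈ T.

L on b → {L}.
No b-transition from A, E, H, M.
Union after reading b: {L}.
Now take the ϵ-closure:
From L via ϵ: add M.
From M via ϵ: add A.
From A via ϵ: add E.
No new states can be added; the closed set is {A, E, L, M}.

{A, E, L, M}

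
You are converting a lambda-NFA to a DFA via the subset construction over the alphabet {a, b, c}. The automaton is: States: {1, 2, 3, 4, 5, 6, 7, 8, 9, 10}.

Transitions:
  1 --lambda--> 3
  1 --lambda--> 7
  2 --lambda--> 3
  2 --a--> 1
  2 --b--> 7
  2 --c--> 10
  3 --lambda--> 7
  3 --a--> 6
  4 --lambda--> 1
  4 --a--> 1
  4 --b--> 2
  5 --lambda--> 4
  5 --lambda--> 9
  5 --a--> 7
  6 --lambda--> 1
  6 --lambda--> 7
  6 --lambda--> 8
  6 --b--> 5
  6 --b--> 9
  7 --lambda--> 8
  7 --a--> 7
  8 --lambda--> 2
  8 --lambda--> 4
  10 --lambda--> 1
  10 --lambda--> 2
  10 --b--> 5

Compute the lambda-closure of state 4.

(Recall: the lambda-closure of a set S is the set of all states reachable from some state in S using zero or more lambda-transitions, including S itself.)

{1, 2, 3, 4, 7, 8}

Start with {4}.
From 4 via lambda: add 1.
From 1 via lambda: add 3, 7.
From 7 via lambda: add 8.
From 8 via lambda: add 2.
No new states can be added; the closed set is {1, 2, 3, 4, 7, 8}.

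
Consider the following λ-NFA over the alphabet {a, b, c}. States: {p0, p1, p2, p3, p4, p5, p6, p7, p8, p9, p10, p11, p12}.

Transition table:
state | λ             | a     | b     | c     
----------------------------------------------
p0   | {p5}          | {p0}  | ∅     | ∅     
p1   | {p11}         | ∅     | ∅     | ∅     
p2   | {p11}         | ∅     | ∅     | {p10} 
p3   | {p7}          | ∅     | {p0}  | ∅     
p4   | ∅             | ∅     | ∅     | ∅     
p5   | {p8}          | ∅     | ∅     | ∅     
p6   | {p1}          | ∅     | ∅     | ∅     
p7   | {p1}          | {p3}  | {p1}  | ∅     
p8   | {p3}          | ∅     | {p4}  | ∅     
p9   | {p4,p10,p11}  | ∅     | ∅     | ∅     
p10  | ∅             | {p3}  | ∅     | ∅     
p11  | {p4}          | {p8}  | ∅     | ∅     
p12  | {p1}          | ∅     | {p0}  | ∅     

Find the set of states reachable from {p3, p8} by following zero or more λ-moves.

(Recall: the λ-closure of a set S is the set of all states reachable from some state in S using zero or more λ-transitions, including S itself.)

Start with {p3, p8}.
From p3 via λ: add p7.
From p7 via λ: add p1.
From p1 via λ: add p11.
From p11 via λ: add p4.
No new states can be added; the closed set is {p1, p3, p4, p7, p8, p11}.

{p1, p3, p4, p7, p8, p11}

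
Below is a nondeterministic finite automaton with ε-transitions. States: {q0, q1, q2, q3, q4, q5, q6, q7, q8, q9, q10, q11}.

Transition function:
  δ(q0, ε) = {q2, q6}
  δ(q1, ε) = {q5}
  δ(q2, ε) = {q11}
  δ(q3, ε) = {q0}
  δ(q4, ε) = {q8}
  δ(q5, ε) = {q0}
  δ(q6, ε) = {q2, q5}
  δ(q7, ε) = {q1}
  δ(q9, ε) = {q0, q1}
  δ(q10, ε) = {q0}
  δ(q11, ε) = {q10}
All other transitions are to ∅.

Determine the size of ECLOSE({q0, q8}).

7

Start with {q0, q8}.
From q0 via ε: add q2, q6.
From q2 via ε: add q11.
From q6 via ε: add q5.
From q11 via ε: add q10.
ε-closure = {q0, q2, q5, q6, q8, q10, q11}, which has 7 states.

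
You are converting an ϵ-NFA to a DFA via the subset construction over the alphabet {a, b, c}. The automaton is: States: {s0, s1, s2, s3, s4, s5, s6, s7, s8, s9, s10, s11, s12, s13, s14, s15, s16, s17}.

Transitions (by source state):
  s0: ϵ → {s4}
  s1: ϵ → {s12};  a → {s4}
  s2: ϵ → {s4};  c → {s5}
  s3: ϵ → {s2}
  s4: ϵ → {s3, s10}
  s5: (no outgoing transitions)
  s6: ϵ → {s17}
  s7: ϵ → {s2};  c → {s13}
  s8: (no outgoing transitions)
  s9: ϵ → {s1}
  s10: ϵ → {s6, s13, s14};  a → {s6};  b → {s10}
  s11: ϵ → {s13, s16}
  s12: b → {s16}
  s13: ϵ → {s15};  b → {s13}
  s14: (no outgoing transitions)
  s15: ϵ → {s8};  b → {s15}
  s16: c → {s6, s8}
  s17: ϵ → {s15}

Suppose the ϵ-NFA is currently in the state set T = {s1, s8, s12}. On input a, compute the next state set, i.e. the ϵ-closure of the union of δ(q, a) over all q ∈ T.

s1 on a → {s4}.
No a-transition from s8, s12.
Union after reading a: {s4}.
Now take the ϵ-closure:
From s4 via ϵ: add s3, s10.
From s3 via ϵ: add s2.
From s10 via ϵ: add s6, s13, s14.
From s6 via ϵ: add s17.
From s13 via ϵ: add s15.
From s15 via ϵ: add s8.
No new states can be added; the closed set is {s2, s3, s4, s6, s8, s10, s13, s14, s15, s17}.

{s2, s3, s4, s6, s8, s10, s13, s14, s15, s17}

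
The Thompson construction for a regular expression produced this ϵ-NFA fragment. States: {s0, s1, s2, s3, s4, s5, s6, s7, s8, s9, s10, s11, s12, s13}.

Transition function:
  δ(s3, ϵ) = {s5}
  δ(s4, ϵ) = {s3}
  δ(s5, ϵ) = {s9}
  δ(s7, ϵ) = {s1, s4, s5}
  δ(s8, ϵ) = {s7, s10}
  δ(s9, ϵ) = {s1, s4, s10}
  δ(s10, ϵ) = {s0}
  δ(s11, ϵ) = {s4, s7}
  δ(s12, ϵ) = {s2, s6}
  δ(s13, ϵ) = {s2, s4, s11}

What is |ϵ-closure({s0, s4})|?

7

Start with {s0, s4}.
From s4 via ϵ: add s3.
From s3 via ϵ: add s5.
From s5 via ϵ: add s9.
From s9 via ϵ: add s1, s10.
ϵ-closure = {s0, s1, s3, s4, s5, s9, s10}, which has 7 states.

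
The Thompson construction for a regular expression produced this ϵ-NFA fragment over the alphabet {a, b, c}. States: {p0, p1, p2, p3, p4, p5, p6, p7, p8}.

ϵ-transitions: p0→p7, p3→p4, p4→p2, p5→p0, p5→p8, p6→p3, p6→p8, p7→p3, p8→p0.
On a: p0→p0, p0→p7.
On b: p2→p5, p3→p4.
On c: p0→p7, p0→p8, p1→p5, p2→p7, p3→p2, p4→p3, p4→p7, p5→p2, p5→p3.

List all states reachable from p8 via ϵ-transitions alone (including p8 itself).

Start with {p8}.
From p8 via ϵ: add p0.
From p0 via ϵ: add p7.
From p7 via ϵ: add p3.
From p3 via ϵ: add p4.
From p4 via ϵ: add p2.
No new states can be added; the closed set is {p0, p2, p3, p4, p7, p8}.

{p0, p2, p3, p4, p7, p8}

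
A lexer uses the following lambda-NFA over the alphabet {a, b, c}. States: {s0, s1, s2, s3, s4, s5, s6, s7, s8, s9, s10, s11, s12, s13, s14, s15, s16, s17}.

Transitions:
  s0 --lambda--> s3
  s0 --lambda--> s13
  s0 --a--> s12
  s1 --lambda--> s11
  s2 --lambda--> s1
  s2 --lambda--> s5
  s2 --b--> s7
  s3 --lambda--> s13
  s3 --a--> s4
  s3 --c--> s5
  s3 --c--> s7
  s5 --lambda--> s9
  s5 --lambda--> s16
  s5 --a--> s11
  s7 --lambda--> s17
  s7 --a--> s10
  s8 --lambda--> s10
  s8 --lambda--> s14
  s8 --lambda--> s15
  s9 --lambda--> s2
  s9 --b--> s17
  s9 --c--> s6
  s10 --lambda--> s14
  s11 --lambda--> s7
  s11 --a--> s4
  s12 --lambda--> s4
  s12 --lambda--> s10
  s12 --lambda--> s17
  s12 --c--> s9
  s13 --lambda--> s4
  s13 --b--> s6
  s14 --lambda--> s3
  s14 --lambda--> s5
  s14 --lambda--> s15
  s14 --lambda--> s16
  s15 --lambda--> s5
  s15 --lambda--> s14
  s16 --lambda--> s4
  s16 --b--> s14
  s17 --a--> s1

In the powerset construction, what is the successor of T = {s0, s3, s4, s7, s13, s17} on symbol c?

{s1, s2, s4, s5, s7, s9, s11, s16, s17}

s3 on c → {s5, s7}.
No c-transition from s0, s4, s7, s13, s17.
Union after reading c: {s5, s7}.
Now take the lambda-closure:
From s5 via lambda: add s9, s16.
From s7 via lambda: add s17.
From s9 via lambda: add s2.
From s16 via lambda: add s4.
From s2 via lambda: add s1.
From s1 via lambda: add s11.
No new states can be added; the closed set is {s1, s2, s4, s5, s7, s9, s11, s16, s17}.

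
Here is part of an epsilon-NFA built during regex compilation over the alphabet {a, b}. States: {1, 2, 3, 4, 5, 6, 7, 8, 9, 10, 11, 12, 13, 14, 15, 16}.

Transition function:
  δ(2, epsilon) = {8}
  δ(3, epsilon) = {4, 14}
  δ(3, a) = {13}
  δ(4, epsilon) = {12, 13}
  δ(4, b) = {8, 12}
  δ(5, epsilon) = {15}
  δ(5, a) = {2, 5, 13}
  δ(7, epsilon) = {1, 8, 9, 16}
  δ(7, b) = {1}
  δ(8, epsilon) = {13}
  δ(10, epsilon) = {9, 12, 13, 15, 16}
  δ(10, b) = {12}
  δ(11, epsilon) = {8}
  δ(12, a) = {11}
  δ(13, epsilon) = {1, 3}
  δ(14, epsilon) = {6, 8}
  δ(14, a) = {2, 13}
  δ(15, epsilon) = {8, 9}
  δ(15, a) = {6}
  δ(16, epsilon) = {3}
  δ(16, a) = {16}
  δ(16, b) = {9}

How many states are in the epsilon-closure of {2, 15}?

Start with {2, 15}.
From 2 via epsilon: add 8.
From 15 via epsilon: add 9.
From 8 via epsilon: add 13.
From 13 via epsilon: add 1, 3.
From 3 via epsilon: add 4, 14.
From 4 via epsilon: add 12.
From 14 via epsilon: add 6.
epsilon-closure = {1, 2, 3, 4, 6, 8, 9, 12, 13, 14, 15}, which has 11 states.

11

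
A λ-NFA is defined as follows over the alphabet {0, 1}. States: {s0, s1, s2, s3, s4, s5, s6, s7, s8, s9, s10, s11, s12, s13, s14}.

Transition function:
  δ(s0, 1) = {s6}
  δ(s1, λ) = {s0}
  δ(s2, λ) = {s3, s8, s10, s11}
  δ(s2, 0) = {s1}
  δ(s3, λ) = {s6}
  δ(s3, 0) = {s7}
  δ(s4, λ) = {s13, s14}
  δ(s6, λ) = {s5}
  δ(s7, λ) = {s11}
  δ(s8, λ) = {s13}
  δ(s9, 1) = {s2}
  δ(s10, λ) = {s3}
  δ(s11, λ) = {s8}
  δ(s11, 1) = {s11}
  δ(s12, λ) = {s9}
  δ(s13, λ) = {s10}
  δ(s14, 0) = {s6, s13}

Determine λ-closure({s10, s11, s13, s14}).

Start with {s10, s11, s13, s14}.
From s10 via λ: add s3.
From s11 via λ: add s8.
From s3 via λ: add s6.
From s6 via λ: add s5.
No new states can be added; the closed set is {s3, s5, s6, s8, s10, s11, s13, s14}.

{s3, s5, s6, s8, s10, s11, s13, s14}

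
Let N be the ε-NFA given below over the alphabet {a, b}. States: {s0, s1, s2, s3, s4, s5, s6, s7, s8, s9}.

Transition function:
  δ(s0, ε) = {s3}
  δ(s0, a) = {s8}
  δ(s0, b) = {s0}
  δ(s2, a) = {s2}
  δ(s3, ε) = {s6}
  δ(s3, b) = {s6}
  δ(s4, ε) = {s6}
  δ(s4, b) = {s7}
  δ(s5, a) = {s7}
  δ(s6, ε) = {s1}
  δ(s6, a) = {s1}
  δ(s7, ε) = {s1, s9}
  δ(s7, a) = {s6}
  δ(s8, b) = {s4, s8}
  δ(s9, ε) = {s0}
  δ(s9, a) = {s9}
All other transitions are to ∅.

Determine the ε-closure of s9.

Start with {s9}.
From s9 via ε: add s0.
From s0 via ε: add s3.
From s3 via ε: add s6.
From s6 via ε: add s1.
No new states can be added; the closed set is {s0, s1, s3, s6, s9}.

{s0, s1, s3, s6, s9}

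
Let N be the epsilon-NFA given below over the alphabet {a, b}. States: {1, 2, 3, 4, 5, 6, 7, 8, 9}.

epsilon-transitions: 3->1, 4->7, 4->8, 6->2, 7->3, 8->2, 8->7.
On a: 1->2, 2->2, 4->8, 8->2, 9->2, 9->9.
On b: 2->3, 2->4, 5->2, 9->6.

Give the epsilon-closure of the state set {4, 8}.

Start with {4, 8}.
From 4 via epsilon: add 7.
From 8 via epsilon: add 2.
From 7 via epsilon: add 3.
From 3 via epsilon: add 1.
No new states can be added; the closed set is {1, 2, 3, 4, 7, 8}.

{1, 2, 3, 4, 7, 8}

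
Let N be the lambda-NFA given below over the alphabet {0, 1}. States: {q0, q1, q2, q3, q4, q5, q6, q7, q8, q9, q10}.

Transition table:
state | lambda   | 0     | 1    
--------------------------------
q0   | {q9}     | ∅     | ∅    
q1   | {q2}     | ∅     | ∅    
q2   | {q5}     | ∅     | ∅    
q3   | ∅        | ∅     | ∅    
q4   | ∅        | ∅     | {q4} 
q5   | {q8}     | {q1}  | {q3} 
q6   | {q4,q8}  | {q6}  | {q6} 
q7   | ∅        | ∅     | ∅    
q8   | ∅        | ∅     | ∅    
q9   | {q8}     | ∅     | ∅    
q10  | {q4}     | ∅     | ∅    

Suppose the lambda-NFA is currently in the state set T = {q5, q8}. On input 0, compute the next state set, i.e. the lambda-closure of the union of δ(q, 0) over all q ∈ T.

{q1, q2, q5, q8}

q5 on 0 → {q1}.
No 0-transition from q8.
Union after reading 0: {q1}.
Now take the lambda-closure:
From q1 via lambda: add q2.
From q2 via lambda: add q5.
From q5 via lambda: add q8.
No new states can be added; the closed set is {q1, q2, q5, q8}.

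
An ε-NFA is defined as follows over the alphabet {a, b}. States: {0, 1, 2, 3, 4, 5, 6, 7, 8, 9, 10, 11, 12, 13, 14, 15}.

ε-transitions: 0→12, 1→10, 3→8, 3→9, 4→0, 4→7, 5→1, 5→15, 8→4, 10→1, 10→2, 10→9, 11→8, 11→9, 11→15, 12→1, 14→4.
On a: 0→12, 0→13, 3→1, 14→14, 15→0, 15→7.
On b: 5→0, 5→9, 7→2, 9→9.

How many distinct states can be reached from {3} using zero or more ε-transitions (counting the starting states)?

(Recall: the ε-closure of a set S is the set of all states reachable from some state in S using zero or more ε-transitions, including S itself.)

10

Start with {3}.
From 3 via ε: add 8, 9.
From 8 via ε: add 4.
From 4 via ε: add 0, 7.
From 0 via ε: add 12.
From 12 via ε: add 1.
From 1 via ε: add 10.
From 10 via ε: add 2.
ε-closure = {0, 1, 2, 3, 4, 7, 8, 9, 10, 12}, which has 10 states.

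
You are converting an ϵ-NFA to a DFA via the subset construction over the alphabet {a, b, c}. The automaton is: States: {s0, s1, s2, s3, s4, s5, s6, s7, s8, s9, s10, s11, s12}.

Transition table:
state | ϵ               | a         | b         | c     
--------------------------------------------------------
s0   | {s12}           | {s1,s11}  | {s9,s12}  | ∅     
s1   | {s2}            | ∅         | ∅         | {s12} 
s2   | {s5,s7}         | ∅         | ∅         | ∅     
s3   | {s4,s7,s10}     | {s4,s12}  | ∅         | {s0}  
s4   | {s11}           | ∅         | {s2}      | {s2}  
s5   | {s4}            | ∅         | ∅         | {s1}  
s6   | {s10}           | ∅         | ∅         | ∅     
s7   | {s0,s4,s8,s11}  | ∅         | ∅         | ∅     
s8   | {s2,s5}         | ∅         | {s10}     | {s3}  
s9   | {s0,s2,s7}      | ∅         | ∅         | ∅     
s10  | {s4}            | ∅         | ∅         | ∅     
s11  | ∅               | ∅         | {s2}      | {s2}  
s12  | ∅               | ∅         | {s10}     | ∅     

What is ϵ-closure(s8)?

{s0, s2, s4, s5, s7, s8, s11, s12}

Start with {s8}.
From s8 via ϵ: add s2, s5.
From s2 via ϵ: add s7.
From s5 via ϵ: add s4.
From s4 via ϵ: add s11.
From s7 via ϵ: add s0.
From s0 via ϵ: add s12.
No new states can be added; the closed set is {s0, s2, s4, s5, s7, s8, s11, s12}.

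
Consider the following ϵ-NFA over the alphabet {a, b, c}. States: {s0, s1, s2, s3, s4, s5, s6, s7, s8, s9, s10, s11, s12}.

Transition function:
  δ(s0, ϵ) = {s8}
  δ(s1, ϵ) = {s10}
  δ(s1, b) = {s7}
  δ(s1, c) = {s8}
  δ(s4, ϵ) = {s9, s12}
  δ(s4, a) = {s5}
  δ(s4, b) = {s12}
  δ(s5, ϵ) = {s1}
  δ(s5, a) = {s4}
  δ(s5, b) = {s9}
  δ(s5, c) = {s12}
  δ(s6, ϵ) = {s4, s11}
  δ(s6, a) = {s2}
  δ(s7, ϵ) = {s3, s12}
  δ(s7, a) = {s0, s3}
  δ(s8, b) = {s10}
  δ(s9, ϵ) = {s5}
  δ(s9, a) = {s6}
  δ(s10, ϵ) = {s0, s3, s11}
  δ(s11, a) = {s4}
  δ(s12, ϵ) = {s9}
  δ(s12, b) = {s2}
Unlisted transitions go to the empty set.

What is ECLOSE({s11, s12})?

{s0, s1, s3, s5, s8, s9, s10, s11, s12}

Start with {s11, s12}.
From s12 via ϵ: add s9.
From s9 via ϵ: add s5.
From s5 via ϵ: add s1.
From s1 via ϵ: add s10.
From s10 via ϵ: add s0, s3.
From s0 via ϵ: add s8.
No new states can be added; the closed set is {s0, s1, s3, s5, s8, s9, s10, s11, s12}.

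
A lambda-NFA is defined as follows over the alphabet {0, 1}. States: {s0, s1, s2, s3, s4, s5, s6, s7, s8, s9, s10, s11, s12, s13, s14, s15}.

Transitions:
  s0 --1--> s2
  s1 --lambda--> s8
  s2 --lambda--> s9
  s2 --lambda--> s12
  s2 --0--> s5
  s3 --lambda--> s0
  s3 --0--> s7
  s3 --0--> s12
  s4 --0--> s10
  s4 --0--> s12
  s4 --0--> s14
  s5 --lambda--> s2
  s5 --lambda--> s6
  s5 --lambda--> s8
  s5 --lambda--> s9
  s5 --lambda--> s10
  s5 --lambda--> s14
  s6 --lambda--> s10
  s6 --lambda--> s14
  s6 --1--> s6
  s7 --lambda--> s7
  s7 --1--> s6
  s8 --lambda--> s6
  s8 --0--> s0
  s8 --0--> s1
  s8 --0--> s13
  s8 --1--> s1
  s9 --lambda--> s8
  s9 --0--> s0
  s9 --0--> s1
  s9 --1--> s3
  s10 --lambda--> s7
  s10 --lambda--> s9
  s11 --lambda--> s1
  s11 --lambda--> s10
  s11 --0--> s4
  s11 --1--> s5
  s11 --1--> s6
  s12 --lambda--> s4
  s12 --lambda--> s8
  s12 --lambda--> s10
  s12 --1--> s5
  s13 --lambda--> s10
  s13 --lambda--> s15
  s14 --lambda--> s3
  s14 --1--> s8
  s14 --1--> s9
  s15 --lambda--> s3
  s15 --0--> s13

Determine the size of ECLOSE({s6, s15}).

Start with {s6, s15}.
From s6 via lambda: add s10, s14.
From s15 via lambda: add s3.
From s3 via lambda: add s0.
From s10 via lambda: add s7, s9.
From s9 via lambda: add s8.
lambda-closure = {s0, s3, s6, s7, s8, s9, s10, s14, s15}, which has 9 states.

9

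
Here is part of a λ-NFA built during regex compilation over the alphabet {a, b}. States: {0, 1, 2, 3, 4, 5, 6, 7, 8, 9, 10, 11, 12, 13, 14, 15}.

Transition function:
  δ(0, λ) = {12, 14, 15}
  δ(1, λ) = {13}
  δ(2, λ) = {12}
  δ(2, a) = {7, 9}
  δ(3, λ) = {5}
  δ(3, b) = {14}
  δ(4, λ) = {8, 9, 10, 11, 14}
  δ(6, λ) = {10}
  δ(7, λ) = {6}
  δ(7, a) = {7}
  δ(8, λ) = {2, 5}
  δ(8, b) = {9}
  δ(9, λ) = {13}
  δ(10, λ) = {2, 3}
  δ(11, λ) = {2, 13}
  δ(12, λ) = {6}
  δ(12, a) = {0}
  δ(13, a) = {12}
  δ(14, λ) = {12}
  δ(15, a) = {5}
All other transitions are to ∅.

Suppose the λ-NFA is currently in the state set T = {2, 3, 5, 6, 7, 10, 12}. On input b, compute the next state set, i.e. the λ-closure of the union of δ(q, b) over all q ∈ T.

{2, 3, 5, 6, 10, 12, 14}

3 on b → {14}.
No b-transition from 2, 5, 6, 7, 10, 12.
Union after reading b: {14}.
Now take the λ-closure:
From 14 via λ: add 12.
From 12 via λ: add 6.
From 6 via λ: add 10.
From 10 via λ: add 2, 3.
From 3 via λ: add 5.
No new states can be added; the closed set is {2, 3, 5, 6, 10, 12, 14}.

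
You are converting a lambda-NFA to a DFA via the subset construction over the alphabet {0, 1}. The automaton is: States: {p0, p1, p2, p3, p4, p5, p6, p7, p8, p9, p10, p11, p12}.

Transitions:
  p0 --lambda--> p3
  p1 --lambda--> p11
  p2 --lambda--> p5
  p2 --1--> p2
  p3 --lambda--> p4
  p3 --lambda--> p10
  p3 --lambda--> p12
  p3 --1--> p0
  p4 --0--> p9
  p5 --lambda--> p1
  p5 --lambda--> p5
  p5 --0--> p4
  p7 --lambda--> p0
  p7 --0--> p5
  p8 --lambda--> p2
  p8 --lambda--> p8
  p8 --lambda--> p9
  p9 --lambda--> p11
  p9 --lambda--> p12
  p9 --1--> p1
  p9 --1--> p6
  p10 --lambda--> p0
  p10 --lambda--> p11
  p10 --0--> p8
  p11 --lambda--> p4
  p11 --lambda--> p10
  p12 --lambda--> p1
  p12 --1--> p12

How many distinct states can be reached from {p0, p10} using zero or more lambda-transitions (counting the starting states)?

Start with {p0, p10}.
From p0 via lambda: add p3.
From p10 via lambda: add p11.
From p3 via lambda: add p4, p12.
From p12 via lambda: add p1.
lambda-closure = {p0, p1, p3, p4, p10, p11, p12}, which has 7 states.

7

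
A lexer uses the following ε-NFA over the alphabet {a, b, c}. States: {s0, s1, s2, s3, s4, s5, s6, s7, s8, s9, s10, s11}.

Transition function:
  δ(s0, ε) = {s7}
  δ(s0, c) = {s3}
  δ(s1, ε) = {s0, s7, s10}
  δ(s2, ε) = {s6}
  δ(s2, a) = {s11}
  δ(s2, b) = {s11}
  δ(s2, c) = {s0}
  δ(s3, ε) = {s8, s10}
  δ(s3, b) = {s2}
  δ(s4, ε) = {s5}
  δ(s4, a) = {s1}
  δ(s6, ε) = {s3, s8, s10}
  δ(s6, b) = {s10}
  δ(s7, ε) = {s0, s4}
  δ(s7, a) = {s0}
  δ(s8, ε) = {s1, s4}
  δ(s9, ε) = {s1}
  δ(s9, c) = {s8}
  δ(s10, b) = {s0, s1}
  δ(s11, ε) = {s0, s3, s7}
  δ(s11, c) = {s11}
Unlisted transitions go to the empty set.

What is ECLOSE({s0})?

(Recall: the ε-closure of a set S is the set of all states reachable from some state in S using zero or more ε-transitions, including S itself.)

{s0, s4, s5, s7}

Start with {s0}.
From s0 via ε: add s7.
From s7 via ε: add s4.
From s4 via ε: add s5.
No new states can be added; the closed set is {s0, s4, s5, s7}.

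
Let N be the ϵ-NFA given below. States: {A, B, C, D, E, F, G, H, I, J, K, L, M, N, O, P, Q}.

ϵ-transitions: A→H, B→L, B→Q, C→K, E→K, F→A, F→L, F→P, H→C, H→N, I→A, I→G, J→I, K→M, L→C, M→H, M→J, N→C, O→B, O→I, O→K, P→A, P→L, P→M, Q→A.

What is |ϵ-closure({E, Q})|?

Start with {E, Q}.
From E via ϵ: add K.
From Q via ϵ: add A.
From A via ϵ: add H.
From K via ϵ: add M.
From H via ϵ: add C, N.
From M via ϵ: add J.
From J via ϵ: add I.
From I via ϵ: add G.
ϵ-closure = {A, C, E, G, H, I, J, K, M, N, Q}, which has 11 states.

11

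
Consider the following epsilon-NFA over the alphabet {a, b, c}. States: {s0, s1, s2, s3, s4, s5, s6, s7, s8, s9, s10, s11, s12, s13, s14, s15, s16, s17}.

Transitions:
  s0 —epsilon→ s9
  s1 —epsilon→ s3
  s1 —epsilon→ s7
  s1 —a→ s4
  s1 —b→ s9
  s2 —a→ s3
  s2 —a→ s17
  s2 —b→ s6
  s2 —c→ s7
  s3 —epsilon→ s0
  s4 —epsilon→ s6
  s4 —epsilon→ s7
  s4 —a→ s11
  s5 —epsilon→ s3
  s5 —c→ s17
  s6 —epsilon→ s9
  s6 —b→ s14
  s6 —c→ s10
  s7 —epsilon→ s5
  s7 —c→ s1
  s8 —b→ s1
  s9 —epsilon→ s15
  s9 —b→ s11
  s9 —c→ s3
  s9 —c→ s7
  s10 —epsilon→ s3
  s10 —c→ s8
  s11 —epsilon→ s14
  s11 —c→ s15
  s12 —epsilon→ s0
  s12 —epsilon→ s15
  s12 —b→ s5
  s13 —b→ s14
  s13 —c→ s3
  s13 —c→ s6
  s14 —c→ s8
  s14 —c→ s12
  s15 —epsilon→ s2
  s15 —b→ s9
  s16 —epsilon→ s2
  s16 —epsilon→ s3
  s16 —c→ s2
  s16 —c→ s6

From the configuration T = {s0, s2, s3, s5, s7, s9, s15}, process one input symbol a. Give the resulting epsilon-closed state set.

s2 on a → {s3, s17}.
No a-transition from s0, s3, s5, s7, s9, s15.
Union after reading a: {s3, s17}.
Now take the epsilon-closure:
From s3 via epsilon: add s0.
From s0 via epsilon: add s9.
From s9 via epsilon: add s15.
From s15 via epsilon: add s2.
No new states can be added; the closed set is {s0, s2, s3, s9, s15, s17}.

{s0, s2, s3, s9, s15, s17}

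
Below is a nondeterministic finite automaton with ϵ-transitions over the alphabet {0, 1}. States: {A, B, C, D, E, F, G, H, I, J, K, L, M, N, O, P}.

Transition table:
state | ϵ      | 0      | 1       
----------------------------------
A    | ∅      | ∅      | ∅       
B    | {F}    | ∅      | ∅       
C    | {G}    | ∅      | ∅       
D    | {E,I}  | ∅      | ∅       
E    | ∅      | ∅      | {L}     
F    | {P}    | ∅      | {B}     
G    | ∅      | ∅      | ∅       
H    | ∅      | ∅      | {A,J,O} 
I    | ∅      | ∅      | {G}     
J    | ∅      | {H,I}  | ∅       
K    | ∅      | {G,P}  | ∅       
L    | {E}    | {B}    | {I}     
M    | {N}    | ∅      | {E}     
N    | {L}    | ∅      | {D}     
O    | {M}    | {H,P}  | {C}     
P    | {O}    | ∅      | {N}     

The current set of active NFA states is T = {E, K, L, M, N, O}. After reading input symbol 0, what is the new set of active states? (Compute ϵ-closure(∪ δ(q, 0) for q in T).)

{B, E, F, G, H, L, M, N, O, P}

K on 0 → {G, P}.
L on 0 → {B}.
O on 0 → {H, P}.
No 0-transition from E, M, N.
Union after reading 0: {B, G, H, P}.
Now take the ϵ-closure:
From B via ϵ: add F.
From P via ϵ: add O.
From O via ϵ: add M.
From M via ϵ: add N.
From N via ϵ: add L.
From L via ϵ: add E.
No new states can be added; the closed set is {B, E, F, G, H, L, M, N, O, P}.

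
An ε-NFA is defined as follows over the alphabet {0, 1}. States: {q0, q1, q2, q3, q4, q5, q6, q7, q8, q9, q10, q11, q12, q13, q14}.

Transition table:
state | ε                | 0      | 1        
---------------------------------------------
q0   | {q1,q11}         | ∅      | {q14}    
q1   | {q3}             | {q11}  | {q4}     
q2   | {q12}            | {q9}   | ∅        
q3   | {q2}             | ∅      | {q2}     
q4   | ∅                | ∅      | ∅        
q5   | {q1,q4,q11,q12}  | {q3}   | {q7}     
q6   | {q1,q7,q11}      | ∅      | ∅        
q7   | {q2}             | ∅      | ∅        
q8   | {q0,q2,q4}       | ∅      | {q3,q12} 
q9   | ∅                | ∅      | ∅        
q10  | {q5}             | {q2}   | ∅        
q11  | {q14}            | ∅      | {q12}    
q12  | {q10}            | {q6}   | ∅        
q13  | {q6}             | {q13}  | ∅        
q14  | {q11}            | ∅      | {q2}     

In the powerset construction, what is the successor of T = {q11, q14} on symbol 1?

{q1, q2, q3, q4, q5, q10, q11, q12, q14}

q11 on 1 → {q12}.
q14 on 1 → {q2}.
Union after reading 1: {q2, q12}.
Now take the ε-closure:
From q12 via ε: add q10.
From q10 via ε: add q5.
From q5 via ε: add q1, q4, q11.
From q1 via ε: add q3.
From q11 via ε: add q14.
No new states can be added; the closed set is {q1, q2, q3, q4, q5, q10, q11, q12, q14}.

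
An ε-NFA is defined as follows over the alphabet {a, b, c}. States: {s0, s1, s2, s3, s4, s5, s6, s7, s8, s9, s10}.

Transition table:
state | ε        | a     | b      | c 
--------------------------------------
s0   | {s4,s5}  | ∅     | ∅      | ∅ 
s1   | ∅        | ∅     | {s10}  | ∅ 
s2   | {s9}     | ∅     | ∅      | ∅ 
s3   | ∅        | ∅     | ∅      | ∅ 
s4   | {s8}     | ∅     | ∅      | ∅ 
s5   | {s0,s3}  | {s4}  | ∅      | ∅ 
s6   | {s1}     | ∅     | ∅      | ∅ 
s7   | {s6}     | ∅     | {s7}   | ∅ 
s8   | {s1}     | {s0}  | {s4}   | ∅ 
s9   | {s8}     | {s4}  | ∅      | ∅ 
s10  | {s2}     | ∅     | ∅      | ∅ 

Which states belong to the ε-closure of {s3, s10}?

{s1, s2, s3, s8, s9, s10}

Start with {s3, s10}.
From s10 via ε: add s2.
From s2 via ε: add s9.
From s9 via ε: add s8.
From s8 via ε: add s1.
No new states can be added; the closed set is {s1, s2, s3, s8, s9, s10}.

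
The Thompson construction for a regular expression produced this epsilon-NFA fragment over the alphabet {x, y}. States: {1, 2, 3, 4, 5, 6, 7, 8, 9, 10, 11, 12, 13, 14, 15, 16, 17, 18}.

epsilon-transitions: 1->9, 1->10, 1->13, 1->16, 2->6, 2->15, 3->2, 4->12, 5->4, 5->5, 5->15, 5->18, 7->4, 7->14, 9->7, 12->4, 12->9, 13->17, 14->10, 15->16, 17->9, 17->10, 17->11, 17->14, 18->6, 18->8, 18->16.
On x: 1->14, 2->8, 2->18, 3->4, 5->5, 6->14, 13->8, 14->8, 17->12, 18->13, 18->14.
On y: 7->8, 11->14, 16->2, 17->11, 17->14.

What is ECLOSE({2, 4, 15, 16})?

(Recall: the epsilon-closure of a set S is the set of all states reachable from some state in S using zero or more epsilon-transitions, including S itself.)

Start with {2, 4, 15, 16}.
From 2 via epsilon: add 6.
From 4 via epsilon: add 12.
From 12 via epsilon: add 9.
From 9 via epsilon: add 7.
From 7 via epsilon: add 14.
From 14 via epsilon: add 10.
No new states can be added; the closed set is {2, 4, 6, 7, 9, 10, 12, 14, 15, 16}.

{2, 4, 6, 7, 9, 10, 12, 14, 15, 16}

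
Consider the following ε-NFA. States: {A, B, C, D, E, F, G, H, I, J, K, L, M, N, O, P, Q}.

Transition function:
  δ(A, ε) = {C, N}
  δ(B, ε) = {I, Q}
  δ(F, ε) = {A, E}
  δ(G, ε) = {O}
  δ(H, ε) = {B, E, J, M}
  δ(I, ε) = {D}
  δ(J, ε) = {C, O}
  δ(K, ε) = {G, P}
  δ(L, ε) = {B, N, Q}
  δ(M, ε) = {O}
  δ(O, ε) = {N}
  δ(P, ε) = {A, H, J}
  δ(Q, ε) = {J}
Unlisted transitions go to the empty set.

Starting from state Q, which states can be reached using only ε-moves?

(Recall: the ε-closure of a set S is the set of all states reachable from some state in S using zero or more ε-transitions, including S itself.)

Start with {Q}.
From Q via ε: add J.
From J via ε: add C, O.
From O via ε: add N.
No new states can be added; the closed set is {C, J, N, O, Q}.

{C, J, N, O, Q}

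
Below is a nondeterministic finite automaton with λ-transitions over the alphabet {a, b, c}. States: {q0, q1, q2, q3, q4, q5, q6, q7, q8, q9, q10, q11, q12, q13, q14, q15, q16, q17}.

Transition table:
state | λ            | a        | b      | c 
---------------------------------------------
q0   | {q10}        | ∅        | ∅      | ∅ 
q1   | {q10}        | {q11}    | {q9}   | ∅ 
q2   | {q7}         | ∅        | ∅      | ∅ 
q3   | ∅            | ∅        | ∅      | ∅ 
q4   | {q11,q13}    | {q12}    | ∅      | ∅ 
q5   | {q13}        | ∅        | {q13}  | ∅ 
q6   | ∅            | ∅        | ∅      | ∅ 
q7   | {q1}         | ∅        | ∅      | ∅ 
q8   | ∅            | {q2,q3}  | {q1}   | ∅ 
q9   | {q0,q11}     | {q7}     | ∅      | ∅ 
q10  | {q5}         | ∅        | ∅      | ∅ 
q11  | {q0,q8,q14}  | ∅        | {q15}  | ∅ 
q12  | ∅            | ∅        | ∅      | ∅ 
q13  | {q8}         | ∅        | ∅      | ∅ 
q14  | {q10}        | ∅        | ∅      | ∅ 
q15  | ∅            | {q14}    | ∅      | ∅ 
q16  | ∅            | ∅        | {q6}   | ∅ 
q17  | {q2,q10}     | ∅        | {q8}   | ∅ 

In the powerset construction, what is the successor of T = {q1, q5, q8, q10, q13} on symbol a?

{q0, q1, q2, q3, q5, q7, q8, q10, q11, q13, q14}

q1 on a → {q11}.
q8 on a → {q2, q3}.
No a-transition from q5, q10, q13.
Union after reading a: {q2, q3, q11}.
Now take the λ-closure:
From q2 via λ: add q7.
From q11 via λ: add q0, q8, q14.
From q0 via λ: add q10.
From q7 via λ: add q1.
From q10 via λ: add q5.
From q5 via λ: add q13.
No new states can be added; the closed set is {q0, q1, q2, q3, q5, q7, q8, q10, q11, q13, q14}.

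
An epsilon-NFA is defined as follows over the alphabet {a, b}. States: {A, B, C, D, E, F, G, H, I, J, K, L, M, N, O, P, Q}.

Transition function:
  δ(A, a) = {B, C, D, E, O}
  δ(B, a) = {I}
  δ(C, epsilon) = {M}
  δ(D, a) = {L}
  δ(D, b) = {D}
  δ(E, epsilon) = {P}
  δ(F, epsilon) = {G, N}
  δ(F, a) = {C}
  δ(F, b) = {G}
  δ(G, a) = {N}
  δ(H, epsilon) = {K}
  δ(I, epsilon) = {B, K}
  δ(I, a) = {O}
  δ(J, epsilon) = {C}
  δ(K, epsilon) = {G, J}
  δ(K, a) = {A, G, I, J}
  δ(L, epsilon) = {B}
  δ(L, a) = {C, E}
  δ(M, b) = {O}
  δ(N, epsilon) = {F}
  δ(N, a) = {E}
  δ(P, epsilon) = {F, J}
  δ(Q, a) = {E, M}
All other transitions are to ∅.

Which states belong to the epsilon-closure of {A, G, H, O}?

Start with {A, G, H, O}.
From H via epsilon: add K.
From K via epsilon: add J.
From J via epsilon: add C.
From C via epsilon: add M.
No new states can be added; the closed set is {A, C, G, H, J, K, M, O}.

{A, C, G, H, J, K, M, O}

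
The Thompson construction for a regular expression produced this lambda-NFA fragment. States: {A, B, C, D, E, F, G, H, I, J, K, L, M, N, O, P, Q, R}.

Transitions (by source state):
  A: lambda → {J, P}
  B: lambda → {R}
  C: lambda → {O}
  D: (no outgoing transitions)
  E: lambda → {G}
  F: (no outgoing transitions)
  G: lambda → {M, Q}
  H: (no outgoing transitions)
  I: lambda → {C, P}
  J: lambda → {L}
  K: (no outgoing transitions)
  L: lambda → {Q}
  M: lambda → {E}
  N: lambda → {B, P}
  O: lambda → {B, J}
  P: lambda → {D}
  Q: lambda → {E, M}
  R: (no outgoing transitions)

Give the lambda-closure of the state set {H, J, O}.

Start with {H, J, O}.
From J via lambda: add L.
From O via lambda: add B.
From B via lambda: add R.
From L via lambda: add Q.
From Q via lambda: add E, M.
From E via lambda: add G.
No new states can be added; the closed set is {B, E, G, H, J, L, M, O, Q, R}.

{B, E, G, H, J, L, M, O, Q, R}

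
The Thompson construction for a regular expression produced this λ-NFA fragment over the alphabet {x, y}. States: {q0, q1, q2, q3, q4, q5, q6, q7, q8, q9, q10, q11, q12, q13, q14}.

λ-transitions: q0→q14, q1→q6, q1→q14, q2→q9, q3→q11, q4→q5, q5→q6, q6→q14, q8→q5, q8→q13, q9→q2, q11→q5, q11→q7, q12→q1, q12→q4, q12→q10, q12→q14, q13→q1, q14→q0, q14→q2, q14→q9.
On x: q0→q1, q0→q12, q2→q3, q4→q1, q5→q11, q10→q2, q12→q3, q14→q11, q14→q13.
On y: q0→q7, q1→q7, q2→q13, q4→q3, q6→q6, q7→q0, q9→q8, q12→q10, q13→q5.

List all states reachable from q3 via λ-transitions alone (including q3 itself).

Start with {q3}.
From q3 via λ: add q11.
From q11 via λ: add q5, q7.
From q5 via λ: add q6.
From q6 via λ: add q14.
From q14 via λ: add q0, q2, q9.
No new states can be added; the closed set is {q0, q2, q3, q5, q6, q7, q9, q11, q14}.

{q0, q2, q3, q5, q6, q7, q9, q11, q14}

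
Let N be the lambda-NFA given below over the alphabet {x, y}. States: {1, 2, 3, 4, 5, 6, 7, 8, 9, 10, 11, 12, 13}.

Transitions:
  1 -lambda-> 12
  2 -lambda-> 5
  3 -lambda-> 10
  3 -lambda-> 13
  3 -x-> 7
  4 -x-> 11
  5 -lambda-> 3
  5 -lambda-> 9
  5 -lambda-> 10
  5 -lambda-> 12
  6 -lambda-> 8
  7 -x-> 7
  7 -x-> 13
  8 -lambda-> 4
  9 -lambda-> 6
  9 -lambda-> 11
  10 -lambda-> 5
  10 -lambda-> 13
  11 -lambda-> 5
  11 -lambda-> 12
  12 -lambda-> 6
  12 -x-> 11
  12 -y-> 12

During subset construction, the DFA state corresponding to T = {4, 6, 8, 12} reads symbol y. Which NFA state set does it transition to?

{4, 6, 8, 12}

12 on y → {12}.
No y-transition from 4, 6, 8.
Union after reading y: {12}.
Now take the lambda-closure:
From 12 via lambda: add 6.
From 6 via lambda: add 8.
From 8 via lambda: add 4.
No new states can be added; the closed set is {4, 6, 8, 12}.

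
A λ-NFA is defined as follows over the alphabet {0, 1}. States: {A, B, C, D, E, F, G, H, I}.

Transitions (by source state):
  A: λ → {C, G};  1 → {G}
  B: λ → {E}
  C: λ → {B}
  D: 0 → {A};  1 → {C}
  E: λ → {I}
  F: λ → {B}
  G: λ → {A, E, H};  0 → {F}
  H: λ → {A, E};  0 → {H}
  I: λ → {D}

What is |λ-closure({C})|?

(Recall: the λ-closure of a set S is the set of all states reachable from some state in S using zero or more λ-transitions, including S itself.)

Start with {C}.
From C via λ: add B.
From B via λ: add E.
From E via λ: add I.
From I via λ: add D.
λ-closure = {B, C, D, E, I}, which has 5 states.

5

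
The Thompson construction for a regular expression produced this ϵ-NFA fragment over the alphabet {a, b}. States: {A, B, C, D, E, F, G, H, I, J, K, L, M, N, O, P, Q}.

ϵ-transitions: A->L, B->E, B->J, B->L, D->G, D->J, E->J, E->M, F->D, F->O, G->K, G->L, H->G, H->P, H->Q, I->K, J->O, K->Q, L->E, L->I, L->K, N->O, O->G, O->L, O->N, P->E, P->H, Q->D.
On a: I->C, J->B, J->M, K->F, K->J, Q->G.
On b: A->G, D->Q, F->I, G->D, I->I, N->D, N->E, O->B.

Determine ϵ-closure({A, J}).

Start with {A, J}.
From A via ϵ: add L.
From J via ϵ: add O.
From L via ϵ: add E, I, K.
From O via ϵ: add G, N.
From E via ϵ: add M.
From K via ϵ: add Q.
From Q via ϵ: add D.
No new states can be added; the closed set is {A, D, E, G, I, J, K, L, M, N, O, Q}.

{A, D, E, G, I, J, K, L, M, N, O, Q}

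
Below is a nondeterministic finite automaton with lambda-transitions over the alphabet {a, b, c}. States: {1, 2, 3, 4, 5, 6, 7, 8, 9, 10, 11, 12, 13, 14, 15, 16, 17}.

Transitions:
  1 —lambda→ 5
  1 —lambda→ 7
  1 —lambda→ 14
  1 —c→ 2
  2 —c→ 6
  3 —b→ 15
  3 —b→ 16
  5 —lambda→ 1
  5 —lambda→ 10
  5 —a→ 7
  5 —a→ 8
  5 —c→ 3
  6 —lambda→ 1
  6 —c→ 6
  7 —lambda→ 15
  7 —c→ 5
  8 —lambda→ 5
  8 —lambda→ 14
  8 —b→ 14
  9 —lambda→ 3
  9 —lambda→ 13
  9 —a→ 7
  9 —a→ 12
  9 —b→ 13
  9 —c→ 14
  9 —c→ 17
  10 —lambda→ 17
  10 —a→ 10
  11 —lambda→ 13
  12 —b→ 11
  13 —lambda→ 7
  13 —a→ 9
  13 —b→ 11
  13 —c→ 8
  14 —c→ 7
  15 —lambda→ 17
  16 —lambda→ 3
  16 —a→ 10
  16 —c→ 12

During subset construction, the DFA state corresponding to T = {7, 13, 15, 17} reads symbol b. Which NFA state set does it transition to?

13 on b → {11}.
No b-transition from 7, 15, 17.
Union after reading b: {11}.
Now take the lambda-closure:
From 11 via lambda: add 13.
From 13 via lambda: add 7.
From 7 via lambda: add 15.
From 15 via lambda: add 17.
No new states can be added; the closed set is {7, 11, 13, 15, 17}.

{7, 11, 13, 15, 17}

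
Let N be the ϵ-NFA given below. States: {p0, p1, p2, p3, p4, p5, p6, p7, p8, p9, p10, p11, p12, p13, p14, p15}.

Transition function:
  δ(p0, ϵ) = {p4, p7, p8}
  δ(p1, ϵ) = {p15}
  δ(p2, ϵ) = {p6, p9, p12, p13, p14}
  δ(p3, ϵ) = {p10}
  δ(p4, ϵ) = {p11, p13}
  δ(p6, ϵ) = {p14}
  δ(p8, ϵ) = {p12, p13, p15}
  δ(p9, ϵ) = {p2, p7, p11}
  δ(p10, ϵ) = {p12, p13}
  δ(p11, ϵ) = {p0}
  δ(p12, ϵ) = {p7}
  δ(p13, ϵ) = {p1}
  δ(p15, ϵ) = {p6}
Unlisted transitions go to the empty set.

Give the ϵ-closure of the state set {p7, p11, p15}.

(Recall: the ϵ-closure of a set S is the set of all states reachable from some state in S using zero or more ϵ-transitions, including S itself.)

Start with {p7, p11, p15}.
From p11 via ϵ: add p0.
From p15 via ϵ: add p6.
From p0 via ϵ: add p4, p8.
From p6 via ϵ: add p14.
From p4 via ϵ: add p13.
From p8 via ϵ: add p12.
From p13 via ϵ: add p1.
No new states can be added; the closed set is {p0, p1, p4, p6, p7, p8, p11, p12, p13, p14, p15}.

{p0, p1, p4, p6, p7, p8, p11, p12, p13, p14, p15}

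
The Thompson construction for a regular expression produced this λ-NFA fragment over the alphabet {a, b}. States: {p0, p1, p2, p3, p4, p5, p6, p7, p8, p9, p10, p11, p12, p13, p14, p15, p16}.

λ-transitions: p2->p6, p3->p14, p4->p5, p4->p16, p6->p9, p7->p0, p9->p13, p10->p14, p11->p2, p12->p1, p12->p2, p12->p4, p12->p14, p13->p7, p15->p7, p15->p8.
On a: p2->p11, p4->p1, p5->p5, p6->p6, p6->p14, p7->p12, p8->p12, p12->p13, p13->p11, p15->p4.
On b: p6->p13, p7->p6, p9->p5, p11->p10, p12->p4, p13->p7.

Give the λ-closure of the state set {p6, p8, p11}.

Start with {p6, p8, p11}.
From p6 via λ: add p9.
From p11 via λ: add p2.
From p9 via λ: add p13.
From p13 via λ: add p7.
From p7 via λ: add p0.
No new states can be added; the closed set is {p0, p2, p6, p7, p8, p9, p11, p13}.

{p0, p2, p6, p7, p8, p9, p11, p13}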